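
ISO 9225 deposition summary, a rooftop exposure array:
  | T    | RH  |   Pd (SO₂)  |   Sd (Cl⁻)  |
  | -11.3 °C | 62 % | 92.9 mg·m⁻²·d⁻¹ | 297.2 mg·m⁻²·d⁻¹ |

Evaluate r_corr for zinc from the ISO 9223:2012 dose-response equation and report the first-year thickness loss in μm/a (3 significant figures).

r_corr = 1.01 μm/a

zinc: T≤10 °C ⇒ hinge +0.038·(-11.3−10) = -0.8094
  SO₂ term: 0.0129·92.9^0.44·exp(0.046·62-0.8094) = 0.7305
  Cl⁻ term: 0.0175·297.2^0.57·exp(0.008·62+0.085·-11.3) = 0.2825
  r_corr = 0.7305 + 0.2825 = 1.013 μm/a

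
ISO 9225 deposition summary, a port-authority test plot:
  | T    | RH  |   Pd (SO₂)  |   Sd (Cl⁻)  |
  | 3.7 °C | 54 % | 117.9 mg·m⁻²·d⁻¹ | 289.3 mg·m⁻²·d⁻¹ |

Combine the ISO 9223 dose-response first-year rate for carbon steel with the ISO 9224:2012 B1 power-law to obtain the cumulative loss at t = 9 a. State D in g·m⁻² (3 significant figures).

D(9) = 1.18e+03 g·m⁻²

carbon steel: temperature factor f = +0.150·(-6.3) = -0.9450
  SO₂ term: 1.77·117.9^0.52·exp(0.02·54-0.9450) = 24.2
  Cl⁻ term: 0.102·289.3^0.62·exp(0.033·54+0.04·3.7) = 23.6
  r_corr = 24.2 + 23.6 = 47.79 μm/a
ISO 9224: D(t) = r_corr · t^b with b = 0.523 (carbon steel, B1)
  D(9) = 47.79 × 9^0.523 = 47.79 × 3.156 = 150.8 μm
  Mass loss = 150.8 μm × 7.85 g/cm³ = 1184 g·m⁻²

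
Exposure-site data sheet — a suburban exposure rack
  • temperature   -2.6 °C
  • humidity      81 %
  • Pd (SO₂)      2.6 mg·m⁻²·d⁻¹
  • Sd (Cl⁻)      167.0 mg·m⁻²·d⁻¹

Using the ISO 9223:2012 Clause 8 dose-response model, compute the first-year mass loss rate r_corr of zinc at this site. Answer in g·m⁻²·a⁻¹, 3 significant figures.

r_corr = 7.15 g·m⁻²·a⁻¹

zinc: f(T) = +0.038·(T−10) [T≤10 °C] = -0.4788
  Pd branch = 0.0129·Pd^0.44·e^(0.046·RH+f) = 0.5051 μm/a
  Sd branch = 0.0175·Sd^0.57·e^(0.008·RH+0.085·T) = 0.4959 μm/a
  sum: 0.5051 + 0.4959 → r_corr = 1.001 μm/a
Convert to mass loss: 1.001 μm/a × 7.14 g/cm³ = 7.148 g·m⁻²·a⁻¹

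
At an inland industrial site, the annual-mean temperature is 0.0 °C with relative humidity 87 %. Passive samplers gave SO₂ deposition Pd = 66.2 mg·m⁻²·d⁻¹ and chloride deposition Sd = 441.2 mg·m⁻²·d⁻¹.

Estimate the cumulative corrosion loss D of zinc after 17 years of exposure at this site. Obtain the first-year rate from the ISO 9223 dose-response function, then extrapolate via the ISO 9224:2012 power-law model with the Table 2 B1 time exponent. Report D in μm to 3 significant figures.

D(17) = 41.9 μm

zinc: T≤10 °C ⇒ hinge +0.038·(0.0−10) = -0.3800
  SO₂ term: 0.0129·66.2^0.44·exp(0.046·87-0.3800) = 3.053
  Cl⁻ term: 0.0175·441.2^0.57·exp(0.008·87+0.085·0.0) = 1.129
  r_corr = 3.053 + 1.129 = 4.183 μm/a
ISO 9224: D(t) = r_corr · t^b with b = 0.813 (zinc, B1)
  D(17) = 4.183 × 17^0.813 = 4.183 × 10.01 = 41.86 μm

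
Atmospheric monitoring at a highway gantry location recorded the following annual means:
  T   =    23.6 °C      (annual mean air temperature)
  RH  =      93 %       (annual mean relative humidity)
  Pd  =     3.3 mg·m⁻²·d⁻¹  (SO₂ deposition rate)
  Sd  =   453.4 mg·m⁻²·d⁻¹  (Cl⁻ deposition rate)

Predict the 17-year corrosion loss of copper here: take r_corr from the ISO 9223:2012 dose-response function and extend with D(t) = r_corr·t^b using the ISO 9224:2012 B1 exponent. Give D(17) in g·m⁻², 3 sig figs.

D(17) = 321 g·m⁻²

copper: temperature factor f = -0.080·(13.6) = -1.0880
  SO₂ term: 0.0053·3.3^0.26·exp(0.059·93-1.0880) = 0.5882
  Sd branch = 0.01025·Sd^0.27·e^(0.036·RH+0.049·T) = 4.833 μm/a
  r_corr = 0.5882 + 4.833 = 5.421 μm/a
ISO 9224: D(t) = r_corr · t^b with b = 0.667 (copper, B1)
  D(17) = 5.421 × 17^0.667 = 5.421 × 6.618 = 35.88 μm
  Mass loss = 35.88 μm × 8.96 g/cm³ = 321.4 g·m⁻²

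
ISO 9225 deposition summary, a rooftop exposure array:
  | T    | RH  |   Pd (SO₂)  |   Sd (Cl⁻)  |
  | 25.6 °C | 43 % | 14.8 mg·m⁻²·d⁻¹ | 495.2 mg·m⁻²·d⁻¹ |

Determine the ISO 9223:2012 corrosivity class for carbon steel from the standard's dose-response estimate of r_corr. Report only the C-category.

C4

carbon steel: temperature factor f = -0.054·(15.6) = -0.8424
  sulphur-dioxide contribution → 7.314 μm/a
  chloride contribution → 55 μm/a
  total first-year rate 62.31 μm/a
62.3 μm/a falls in (50, 80] for carbon steel → category C4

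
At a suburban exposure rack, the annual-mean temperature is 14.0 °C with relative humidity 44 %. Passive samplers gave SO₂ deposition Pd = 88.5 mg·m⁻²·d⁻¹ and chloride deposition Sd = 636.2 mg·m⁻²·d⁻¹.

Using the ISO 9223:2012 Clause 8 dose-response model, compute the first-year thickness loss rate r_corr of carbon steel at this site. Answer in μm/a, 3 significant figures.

r_corr = 77.1 μm/a

carbon steel: f(T) = -0.054·(T−10) [T>10 °C] = -0.2160
  SO₂ term: 1.77·88.5^0.52·exp(0.02·44-0.2160) = 35.38
  Cl⁻ term: 0.102·636.2^0.62·exp(0.033·44+0.04·14.0) = 41.75
  sum: 35.38 + 41.75 → r_corr = 77.13 μm/a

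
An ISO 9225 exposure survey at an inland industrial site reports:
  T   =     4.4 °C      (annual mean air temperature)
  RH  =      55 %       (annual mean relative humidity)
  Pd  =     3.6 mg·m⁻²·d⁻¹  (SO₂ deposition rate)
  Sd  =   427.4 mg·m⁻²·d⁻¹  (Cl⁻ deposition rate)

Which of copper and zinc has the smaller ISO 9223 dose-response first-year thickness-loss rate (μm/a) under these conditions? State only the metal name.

copper: temperature factor f = +0.126·(-5.6) = -0.7056
  SO₂ term: 0.0053·3.6^0.26·exp(0.059·55-0.7056) = 0.0937
  Cl⁻ term: 0.01025·427.4^0.27·exp(0.036·55+0.049·4.4) = 0.4727
  r_corr = 0.0937 + 0.4727 = 0.5664 μm/a
zinc: temperature factor f = +0.038·(-5.6) = -0.2128
  Pd branch = 0.0129·Pd^0.44·e^(0.046·RH+f) = 0.23 μm/a
  Cl⁻ term: 0.0175·427.4^0.57·exp(0.008·55+0.085·4.4) = 1.248
  sum: 0.23 + 1.248 → r_corr = 1.478 μm/a
Ordering by μm/a: zinc (1.48) > copper (0.566)

copper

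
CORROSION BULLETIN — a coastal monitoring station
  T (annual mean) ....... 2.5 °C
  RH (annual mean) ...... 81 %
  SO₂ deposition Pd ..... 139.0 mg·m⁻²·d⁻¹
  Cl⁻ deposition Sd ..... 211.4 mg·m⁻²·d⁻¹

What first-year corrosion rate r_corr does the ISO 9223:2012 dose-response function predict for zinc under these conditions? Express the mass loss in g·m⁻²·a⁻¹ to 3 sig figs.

zinc: f(T) = +0.038·(T−10) [T≤10 °C] = -0.2850
  sulphur-dioxide contribution → 3.531 μm/a
  chloride contribution → 0.8751 μm/a
  ⇒ r_corr(zinc) = 4.406 μm/a
Convert to mass loss: 4.406 μm/a × 7.14 g/cm³ = 31.46 g·m⁻²·a⁻¹

r_corr = 31.5 g·m⁻²·a⁻¹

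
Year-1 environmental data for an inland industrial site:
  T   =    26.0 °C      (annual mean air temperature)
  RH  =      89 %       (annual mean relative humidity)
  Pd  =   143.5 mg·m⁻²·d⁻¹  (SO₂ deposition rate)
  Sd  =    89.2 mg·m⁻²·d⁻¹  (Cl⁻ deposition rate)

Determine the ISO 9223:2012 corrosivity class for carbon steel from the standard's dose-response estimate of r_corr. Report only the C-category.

carbon steel: temperature factor f = -0.054·(16.0) = -0.8640
  sulphur-dioxide contribution → 58.53 μm/a
  chloride contribution → 88.11 μm/a
  total first-year rate 146.6 μm/a
ISO 9223 Table 2 (carbon steel): 80 < 147 ≤ 200 μm/a ⇒ C5

C5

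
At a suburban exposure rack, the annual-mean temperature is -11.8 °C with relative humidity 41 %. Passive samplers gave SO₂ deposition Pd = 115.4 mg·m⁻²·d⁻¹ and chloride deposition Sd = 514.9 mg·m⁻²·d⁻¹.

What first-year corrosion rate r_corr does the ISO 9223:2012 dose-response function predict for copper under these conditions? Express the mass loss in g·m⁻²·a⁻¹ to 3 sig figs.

copper: f(T) = +0.126·(T−10) [T≤10 °C] = -2.7468
  SO₂ term: 0.0053·115.4^0.26·exp(0.059·41-2.7468) = 0.01312
  Sd branch = 0.01025·Sd^0.27·e^(0.036·RH+0.049·T) = 0.1358 μm/a
  sum: 0.01312 + 0.1358 → r_corr = 0.1489 μm/a
Convert to mass loss: 0.1489 μm/a × 8.96 g/cm³ = 1.334 g·m⁻²·a⁻¹

r_corr = 1.33 g·m⁻²·a⁻¹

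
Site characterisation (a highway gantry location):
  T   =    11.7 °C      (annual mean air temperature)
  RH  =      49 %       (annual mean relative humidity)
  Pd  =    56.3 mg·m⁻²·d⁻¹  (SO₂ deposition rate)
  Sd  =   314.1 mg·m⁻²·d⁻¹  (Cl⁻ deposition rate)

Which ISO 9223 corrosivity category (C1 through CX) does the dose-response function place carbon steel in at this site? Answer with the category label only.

C4

carbon steel: temperature factor f = -0.054·(1.7) = -0.0918
  Pd branch = 1.77·Pd^0.52·e^(0.02·RH+f) = 34.99 μm/a
  Cl⁻ term: 0.102·314.1^0.62·exp(0.033·49+0.04·11.7) = 28.99
  r_corr = 34.99 + 28.99 = 63.99 μm/a
Category bounds: 50…80 μm/a bracket r_corr ⇒ C4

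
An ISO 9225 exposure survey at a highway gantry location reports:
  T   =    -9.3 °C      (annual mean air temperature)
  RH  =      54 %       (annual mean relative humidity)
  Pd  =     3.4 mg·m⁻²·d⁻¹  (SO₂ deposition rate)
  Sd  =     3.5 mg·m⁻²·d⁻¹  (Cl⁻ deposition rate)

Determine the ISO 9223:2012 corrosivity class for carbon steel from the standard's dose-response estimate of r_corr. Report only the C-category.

C2

carbon steel: temperature factor f = +0.150·(-19.3) = -2.8950
  SO₂ term: 1.77·3.4^0.52·exp(0.02·54-2.8950) = 0.5446
  Cl⁻ term: 0.102·3.5^0.62·exp(0.033·54+0.04·-9.3) = 0.9084
  sum: 0.5446 + 0.9084 → r_corr = 1.453 μm/a
Category bounds: 1.3…25 μm/a bracket r_corr ⇒ C2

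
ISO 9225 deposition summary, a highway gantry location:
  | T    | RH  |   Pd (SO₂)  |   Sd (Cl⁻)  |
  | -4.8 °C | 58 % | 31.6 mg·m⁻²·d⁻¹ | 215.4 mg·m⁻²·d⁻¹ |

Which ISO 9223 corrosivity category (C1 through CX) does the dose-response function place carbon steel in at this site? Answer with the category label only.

C2

carbon steel: f(T) = +0.150·(T−10) [T≤10 °C] = -2.2200
  Pd branch = 1.77·Pd^0.52·e^(0.02·RH+f) = 3.694 μm/a
  Sd branch = 0.102·Sd^0.62·e^(0.033·RH+0.04·T) = 15.96 μm/a
  r_corr = 3.694 + 15.96 = 19.65 μm/a
19.7 μm/a falls in (1.3, 25] for carbon steel → category C2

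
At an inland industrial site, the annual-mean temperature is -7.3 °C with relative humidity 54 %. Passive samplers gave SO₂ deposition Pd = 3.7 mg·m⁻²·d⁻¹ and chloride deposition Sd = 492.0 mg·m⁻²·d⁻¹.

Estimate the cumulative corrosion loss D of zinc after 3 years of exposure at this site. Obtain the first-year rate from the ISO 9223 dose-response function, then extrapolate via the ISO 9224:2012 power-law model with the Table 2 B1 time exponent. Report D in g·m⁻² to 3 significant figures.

D(3) = 11.1 g·m⁻²

zinc: temperature factor f = +0.038·(-17.3) = -0.6574
  Pd branch = 0.0129·Pd^0.44·e^(0.046·RH+f) = 0.1425 μm/a
  Cl⁻ term: 0.0175·492.0^0.57·exp(0.008·54+0.085·-7.3) = 0.4961
  r_corr = 0.1425 + 0.4961 = 0.6386 μm/a
Power-law: D(3) = r_corr · 3^0.813
  D(3) = 0.6386 × 3^0.813 = 0.6386 × 2.443 = 1.56 μm
  Mass loss = 1.56 μm × 7.14 g/cm³ = 11.14 g·m⁻²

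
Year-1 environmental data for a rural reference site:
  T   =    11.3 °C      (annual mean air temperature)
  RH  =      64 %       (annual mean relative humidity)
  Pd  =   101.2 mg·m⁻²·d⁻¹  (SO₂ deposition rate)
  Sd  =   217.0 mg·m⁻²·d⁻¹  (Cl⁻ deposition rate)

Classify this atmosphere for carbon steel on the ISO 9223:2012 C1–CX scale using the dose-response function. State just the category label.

C5

carbon steel: f(T) = -0.054·(T−10) [T>10 °C] = -0.0702
  sulphur-dioxide contribution → 65.48 μm/a
  chloride contribution → 37.22 μm/a
  ⇒ r_corr(carbon steel) = 102.7 μm/a
103 μm/a falls in (80, 200] for carbon steel → category C5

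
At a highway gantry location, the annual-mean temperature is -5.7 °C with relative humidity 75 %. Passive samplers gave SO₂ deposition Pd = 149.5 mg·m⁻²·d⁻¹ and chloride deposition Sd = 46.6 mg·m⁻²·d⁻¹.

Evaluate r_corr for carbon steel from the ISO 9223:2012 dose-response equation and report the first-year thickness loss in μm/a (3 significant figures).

r_corr = 20.6 μm/a

carbon steel: T≤10 °C ⇒ hinge +0.150·(-5.7−10) = -2.3550
  sulphur-dioxide contribution → 10.17 μm/a
  chloride contribution → 10.44 μm/a
  ⇒ r_corr(carbon steel) = 20.62 μm/a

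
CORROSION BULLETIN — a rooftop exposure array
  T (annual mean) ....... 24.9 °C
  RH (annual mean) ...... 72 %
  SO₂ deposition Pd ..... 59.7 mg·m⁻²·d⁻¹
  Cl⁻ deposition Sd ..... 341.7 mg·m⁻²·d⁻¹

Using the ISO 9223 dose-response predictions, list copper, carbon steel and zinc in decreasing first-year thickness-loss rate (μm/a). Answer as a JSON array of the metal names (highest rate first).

copper: temperature factor f = -0.080·(14.9) = -1.1920
  SO₂ term: 0.0053·59.7^0.26·exp(0.059·72-1.1920) = 0.326
  Sd branch = 0.01025·Sd^0.27·e^(0.036·RH+0.049·T) = 2.241 μm/a
  sum: 0.326 + 2.241 → r_corr = 2.567 μm/a
carbon steel: T>10 °C ⇒ hinge -0.054·(24.9−10) = -0.8046
  Pd branch = 1.77·Pd^0.52·e^(0.02·RH+f) = 28.02 μm/a
  Cl⁻ term: 0.102·341.7^0.62·exp(0.033·72+0.04·24.9) = 110.6
  sum: 28.02 + 110.6 → r_corr = 138.7 μm/a
zinc: f(T) = -0.071·(T−10) [T>10 °C] = -1.0579
  SO₂ term: 0.0129·59.7^0.44·exp(0.046·72-1.0579) = 0.743
  Sd branch = 0.0175·Sd^0.57·e^(0.008·RH+0.085·T) = 7.187 μm/a
  r_corr = 0.743 + 7.187 = 7.93 μm/a
Ordering by μm/a: carbon steel (139) > zinc (7.93) > copper (2.57)

["carbon steel", "zinc", "copper"]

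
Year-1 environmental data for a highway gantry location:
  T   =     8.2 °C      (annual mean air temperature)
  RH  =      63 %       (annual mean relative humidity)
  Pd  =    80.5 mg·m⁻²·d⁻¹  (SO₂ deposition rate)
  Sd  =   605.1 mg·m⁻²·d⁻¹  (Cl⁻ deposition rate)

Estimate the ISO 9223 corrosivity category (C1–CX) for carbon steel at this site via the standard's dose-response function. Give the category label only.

carbon steel: temperature factor f = +0.150·(-1.8) = -0.2700
  SO₂ term: 1.77·80.5^0.52·exp(0.02·63-0.2700) = 46.66
  Cl⁻ term: 0.102·605.1^0.62·exp(0.033·63+0.04·8.2) = 60.07
  sum: 46.66 + 60.07 → r_corr = 106.7 μm/a
Category bounds: 80…200 μm/a bracket r_corr ⇒ C5

C5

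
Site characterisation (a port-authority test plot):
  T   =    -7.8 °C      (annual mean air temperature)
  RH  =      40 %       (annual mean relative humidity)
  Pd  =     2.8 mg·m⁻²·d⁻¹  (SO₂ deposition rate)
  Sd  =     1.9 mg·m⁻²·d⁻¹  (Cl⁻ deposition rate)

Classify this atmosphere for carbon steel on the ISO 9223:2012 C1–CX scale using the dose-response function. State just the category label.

C1

carbon steel: temperature factor f = +0.150·(-17.8) = -2.6700
  SO₂ term: 1.77·2.8^0.52·exp(0.02·40-2.6700) = 0.466
  Sd branch = 0.102·Sd^0.62·e^(0.033·RH+0.04·T) = 0.4161 μm/a
  r_corr = 0.466 + 0.4161 = 0.8821 μm/a
Category bounds: 0…1.3 μm/a bracket r_corr ⇒ C1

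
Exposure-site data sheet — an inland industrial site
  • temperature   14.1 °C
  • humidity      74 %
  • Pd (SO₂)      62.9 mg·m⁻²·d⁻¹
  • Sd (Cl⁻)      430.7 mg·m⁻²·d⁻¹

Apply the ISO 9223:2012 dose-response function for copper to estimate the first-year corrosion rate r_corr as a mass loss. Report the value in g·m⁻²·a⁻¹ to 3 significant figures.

r_corr = 21.4 g·m⁻²·a⁻¹

copper: temperature factor f = -0.080·(4.1) = -0.3280
  Pd branch = 0.0053·Pd^0.26·e^(0.059·RH+f) = 0.8823 μm/a
  Cl⁻ term: 0.01025·430.7^0.27·exp(0.036·74+0.049·14.1) = 1.51
  r_corr = 0.8823 + 1.51 = 2.392 μm/a
Convert to mass loss: 2.392 μm/a × 8.96 g/cm³ = 21.43 g·m⁻²·a⁻¹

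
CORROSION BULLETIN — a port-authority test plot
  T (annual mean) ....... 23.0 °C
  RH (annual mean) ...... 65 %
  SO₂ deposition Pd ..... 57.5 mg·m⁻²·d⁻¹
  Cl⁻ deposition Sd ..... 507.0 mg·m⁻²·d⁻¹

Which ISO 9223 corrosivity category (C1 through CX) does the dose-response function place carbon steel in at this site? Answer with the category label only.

carbon steel: f(T) = -0.054·(T−10) [T>10 °C] = -0.7020
  SO₂ term: 1.77·57.5^0.52·exp(0.02·65-0.7020) = 26.47
  Cl⁻ term: 0.102·507.0^0.62·exp(0.033·65+0.04·23.0) = 103.9
  sum: 26.47 + 103.9 → r_corr = 130.4 μm/a
ISO 9223 Table 2 (carbon steel): 80 < 130 ≤ 200 μm/a ⇒ C5

C5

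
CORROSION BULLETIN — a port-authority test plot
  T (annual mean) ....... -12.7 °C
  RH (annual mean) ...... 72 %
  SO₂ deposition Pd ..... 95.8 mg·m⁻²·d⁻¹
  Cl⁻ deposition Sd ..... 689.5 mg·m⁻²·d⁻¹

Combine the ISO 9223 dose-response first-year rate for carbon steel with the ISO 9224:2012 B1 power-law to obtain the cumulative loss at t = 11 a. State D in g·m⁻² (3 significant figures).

carbon steel: T≤10 °C ⇒ hinge +0.150·(-12.7−10) = -3.4050
  sulphur-dioxide contribution → 2.66 μm/a
  chloride contribution → 38 μm/a
  total first-year rate 40.66 μm/a
Power-law: D(11) = r_corr · 11^0.523
  D(11) = 40.66 × 11^0.523 = 40.66 × 3.505 = 142.5 μm
  Mass loss = 142.5 μm × 7.85 g/cm³ = 1119 g·m⁻²

D(11) = 1.12e+03 g·m⁻²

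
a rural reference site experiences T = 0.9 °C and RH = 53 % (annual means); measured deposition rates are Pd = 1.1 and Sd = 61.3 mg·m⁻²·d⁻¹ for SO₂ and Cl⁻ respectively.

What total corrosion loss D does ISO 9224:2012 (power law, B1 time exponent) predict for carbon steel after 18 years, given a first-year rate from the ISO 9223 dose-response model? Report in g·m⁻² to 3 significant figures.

carbon steel: T≤10 °C ⇒ hinge +0.150·(0.9−10) = -1.3650
  Pd branch = 1.77·Pd^0.52·e^(0.02·RH+f) = 1.371 μm/a
  Sd branch = 0.102·Sd^0.62·e^(0.033·RH+0.04·T) = 7.799 μm/a
  sum: 1.371 + 7.799 → r_corr = 9.17 μm/a
Long-term exponent b (ISO 9224 Table 2, B1) = 0.523
  D(18) = 9.17 × 18^0.523 = 9.17 × 4.534 = 41.58 μm
  Mass loss = 41.58 μm × 7.85 g/cm³ = 326.4 g·m⁻²

D(18) = 326 g·m⁻²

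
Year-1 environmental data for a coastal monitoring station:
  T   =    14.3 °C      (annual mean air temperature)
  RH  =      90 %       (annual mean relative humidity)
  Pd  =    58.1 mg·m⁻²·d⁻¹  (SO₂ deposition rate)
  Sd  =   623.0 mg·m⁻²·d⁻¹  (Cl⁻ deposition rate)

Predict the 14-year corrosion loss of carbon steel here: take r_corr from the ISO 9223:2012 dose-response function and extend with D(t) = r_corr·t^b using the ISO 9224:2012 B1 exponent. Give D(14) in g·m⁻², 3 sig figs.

D(14) = 8.13e+03 g·m⁻²

carbon steel: f(T) = -0.054·(T−10) [T>10 °C] = -0.2322
  SO₂ term: 1.77·58.1^0.52·exp(0.02·90-0.2322) = 70.18
  Cl⁻ term: 0.102·623.0^0.62·exp(0.033·90+0.04·14.3) = 190.3
  r_corr = 70.18 + 190.3 = 260.5 μm/a
Long-term exponent b (ISO 9224 Table 2, B1) = 0.523
  D(14) = 260.5 × 14^0.523 = 260.5 × 3.976 = 1036 μm
  Mass loss = 1036 μm × 7.85 g/cm³ = 8130 g·m⁻²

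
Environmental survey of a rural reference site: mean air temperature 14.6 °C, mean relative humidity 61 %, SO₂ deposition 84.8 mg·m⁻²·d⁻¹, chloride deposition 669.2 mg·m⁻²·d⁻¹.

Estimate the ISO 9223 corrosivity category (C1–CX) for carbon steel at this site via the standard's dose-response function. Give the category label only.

carbon steel: temperature factor f = -0.054·(4.6) = -0.2484
  sulphur-dioxide contribution → 47.07 μm/a
  chloride contribution → 77.32 μm/a
  ⇒ r_corr(carbon steel) = 124.4 μm/a
Category bounds: 80…200 μm/a bracket r_corr ⇒ C5

C5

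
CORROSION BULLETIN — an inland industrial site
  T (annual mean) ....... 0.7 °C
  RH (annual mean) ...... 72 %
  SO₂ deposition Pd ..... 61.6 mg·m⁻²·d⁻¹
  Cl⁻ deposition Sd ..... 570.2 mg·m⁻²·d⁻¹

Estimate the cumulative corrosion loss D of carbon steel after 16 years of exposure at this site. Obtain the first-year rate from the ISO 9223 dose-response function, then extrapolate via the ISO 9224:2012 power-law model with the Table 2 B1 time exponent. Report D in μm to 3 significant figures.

D(16) = 313 μm

carbon steel: f(T) = +0.150·(T−10) [T≤10 °C] = -1.3950
  sulphur-dioxide contribution → 15.78 μm/a
  chloride contribution → 57.73 μm/a
  ⇒ r_corr(carbon steel) = 73.51 μm/a
Power-law: D(16) = r_corr · 16^0.523
  D(16) = 73.51 × 16^0.523 = 73.51 × 4.263 = 313.4 μm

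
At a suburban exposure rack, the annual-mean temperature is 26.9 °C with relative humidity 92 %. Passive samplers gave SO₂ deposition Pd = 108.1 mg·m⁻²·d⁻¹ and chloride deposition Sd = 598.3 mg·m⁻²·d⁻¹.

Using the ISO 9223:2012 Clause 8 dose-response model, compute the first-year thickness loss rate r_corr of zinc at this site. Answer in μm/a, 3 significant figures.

r_corr = 15.9 μm/a

zinc: f(T) = -0.071·(T−10) [T>10 °C] = -1.1999
  SO₂ term: 0.0129·108.1^0.44·exp(0.046·92-1.1999) = 2.1
  Cl⁻ term: 0.0175·598.3^0.57·exp(0.008·92+0.085·26.9) = 13.76
  r_corr = 2.1 + 13.76 = 15.86 μm/a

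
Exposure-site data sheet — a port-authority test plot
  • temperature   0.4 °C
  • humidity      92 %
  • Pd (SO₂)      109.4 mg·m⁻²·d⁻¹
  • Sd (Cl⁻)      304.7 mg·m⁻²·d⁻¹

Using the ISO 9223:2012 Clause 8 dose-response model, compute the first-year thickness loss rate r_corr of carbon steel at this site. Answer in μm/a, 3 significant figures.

r_corr = 105 μm/a

carbon steel: temperature factor f = +0.150·(-9.6) = -1.4400
  SO₂ term: 1.77·109.4^0.52·exp(0.02·92-1.4400) = 30.34
  Cl⁻ term: 0.102·304.7^0.62·exp(0.033·92+0.04·0.4) = 74.83
  sum: 30.34 + 74.83 → r_corr = 105.2 μm/a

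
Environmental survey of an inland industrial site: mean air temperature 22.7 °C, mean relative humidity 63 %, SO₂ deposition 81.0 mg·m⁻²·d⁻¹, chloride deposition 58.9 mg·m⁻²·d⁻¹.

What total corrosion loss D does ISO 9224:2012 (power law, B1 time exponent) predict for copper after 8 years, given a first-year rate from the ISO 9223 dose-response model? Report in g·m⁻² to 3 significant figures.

copper: temperature factor f = -0.080·(12.7) = -1.0160
  Pd branch = 0.0053·Pd^0.26·e^(0.059·RH+f) = 0.2475 μm/a
  Sd branch = 0.01025·Sd^0.27·e^(0.036·RH+0.049·T) = 0.9051 μm/a
  sum: 0.2475 + 0.9051 → r_corr = 1.153 μm/a
Power-law: D(8) = r_corr · 8^0.667
  D(8) = 1.153 × 8^0.667 = 1.153 × 4.003 = 4.613 μm
  Mass loss = 4.613 μm × 8.96 g/cm³ = 41.34 g·m⁻²

D(8) = 41.3 g·m⁻²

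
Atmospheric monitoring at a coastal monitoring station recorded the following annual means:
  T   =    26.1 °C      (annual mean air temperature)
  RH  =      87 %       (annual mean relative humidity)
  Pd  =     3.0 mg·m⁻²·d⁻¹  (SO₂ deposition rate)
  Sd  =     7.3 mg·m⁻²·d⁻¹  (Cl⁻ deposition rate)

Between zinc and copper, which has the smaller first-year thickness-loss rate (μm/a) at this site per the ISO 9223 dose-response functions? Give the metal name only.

zinc: T>10 °C ⇒ hinge -0.071·(26.1−10) = -1.1431
  Pd branch = 0.0129·Pd^0.44·e^(0.046·RH+f) = 0.3649 μm/a
  Sd branch = 0.0175·Sd^0.57·e^(0.008·RH+0.085·T) = 1.002 μm/a
  sum: 0.3649 + 1.002 → r_corr = 1.367 μm/a
copper: T>10 °C ⇒ hinge -0.080·(26.1−10) = -1.2880
  SO₂ term: 0.0053·3.0^0.26·exp(0.059·87-1.2880) = 0.3298
  Sd branch = 0.01025·Sd^0.27·e^(0.036·RH+0.049·T) = 1.444 μm/a
  r_corr = 0.3298 + 1.444 = 1.773 μm/a
Ordering by μm/a: copper (1.77) > zinc (1.37)

zinc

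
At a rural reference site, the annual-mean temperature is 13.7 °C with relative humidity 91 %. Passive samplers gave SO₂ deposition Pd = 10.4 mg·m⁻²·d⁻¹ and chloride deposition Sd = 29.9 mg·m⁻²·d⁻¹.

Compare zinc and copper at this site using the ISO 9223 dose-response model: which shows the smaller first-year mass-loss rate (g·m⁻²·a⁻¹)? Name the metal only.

zinc

zinc: T>10 °C ⇒ hinge -0.071·(13.7−10) = -0.2627
  sulphur-dioxide contribution → 1.828 μm/a
  chloride contribution → 0.8055 μm/a
  ⇒ r_corr(zinc) = 2.633 μm/a
  mass loss = 2.633 μm/a × 7.14 g/cm³ = 18.8 g·m⁻²·a⁻¹
copper: temperature factor f = -0.080·(3.7) = -0.2960
  sulphur-dioxide contribution → 1.556 μm/a
  chloride contribution → 1.329 μm/a
  total first-year rate 2.884 μm/a
  mass loss = 2.884 μm/a × 8.96 g/cm³ = 25.84 g·m⁻²·a⁻¹
Ordering by g·m⁻²·a⁻¹: copper (25.8) > zinc (18.8)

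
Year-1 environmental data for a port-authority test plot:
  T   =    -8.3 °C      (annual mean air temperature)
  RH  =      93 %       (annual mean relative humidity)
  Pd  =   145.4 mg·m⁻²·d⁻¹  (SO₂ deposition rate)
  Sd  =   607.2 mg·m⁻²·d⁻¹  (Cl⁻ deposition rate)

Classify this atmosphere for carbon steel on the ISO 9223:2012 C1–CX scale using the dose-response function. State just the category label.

C5

carbon steel: temperature factor f = +0.150·(-18.3) = -2.7450
  Pd branch = 1.77·Pd^0.52·e^(0.02·RH+f) = 9.731 μm/a
  Sd branch = 0.102·Sd^0.62·e^(0.033·RH+0.04·T) = 83.74 μm/a
  sum: 9.731 + 83.74 → r_corr = 93.47 μm/a
Category bounds: 80…200 μm/a bracket r_corr ⇒ C5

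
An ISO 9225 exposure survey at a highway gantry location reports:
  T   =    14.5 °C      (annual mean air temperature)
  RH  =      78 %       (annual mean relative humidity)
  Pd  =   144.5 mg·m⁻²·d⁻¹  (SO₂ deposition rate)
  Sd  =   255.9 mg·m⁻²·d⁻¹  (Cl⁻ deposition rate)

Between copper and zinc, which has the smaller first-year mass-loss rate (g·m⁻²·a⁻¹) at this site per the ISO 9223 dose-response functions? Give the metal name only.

copper: f(T) = -0.080·(T−10) [T>10 °C] = -0.3600
  sulphur-dioxide contribution → 1.343 μm/a
  chloride contribution → 1.545 μm/a
  total first-year rate 2.888 μm/a
  mass loss = 2.888 μm/a × 8.96 g/cm³ = 25.88 g·m⁻²·a⁻¹
zinc: temperature factor f = -0.071·(4.5) = -0.3195
  sulphur-dioxide contribution → 3.023 μm/a
  chloride contribution → 2.642 μm/a
  total first-year rate 5.665 μm/a
  mass loss = 5.665 μm/a × 7.14 g/cm³ = 40.45 g·m⁻²·a⁻¹
Ordering by g·m⁻²·a⁻¹: zinc (40.4) > copper (25.9)

copper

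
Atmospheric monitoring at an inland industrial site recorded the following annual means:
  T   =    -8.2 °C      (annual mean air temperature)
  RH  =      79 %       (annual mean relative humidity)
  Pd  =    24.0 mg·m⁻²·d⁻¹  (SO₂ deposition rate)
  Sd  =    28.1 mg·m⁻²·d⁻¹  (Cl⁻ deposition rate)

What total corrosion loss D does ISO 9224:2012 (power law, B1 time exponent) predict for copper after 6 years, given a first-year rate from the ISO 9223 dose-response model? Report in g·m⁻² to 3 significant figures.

D(6) = 12.4 g·m⁻²

copper: T≤10 °C ⇒ hinge +0.126·(-8.2−10) = -2.2932
  Pd branch = 0.0053·Pd^0.26·e^(0.059·RH+f) = 0.1293 μm/a
  Sd branch = 0.01025·Sd^0.27·e^(0.036·RH+0.049·T) = 0.2901 μm/a
  r_corr = 0.1293 + 0.2901 = 0.4193 μm/a
Long-term exponent b (ISO 9224 Table 2, B1) = 0.667
  D(6) = 0.4193 × 6^0.667 = 0.4193 × 3.304 = 1.385 μm
  Mass loss = 1.385 μm × 8.96 g/cm³ = 12.41 g·m⁻²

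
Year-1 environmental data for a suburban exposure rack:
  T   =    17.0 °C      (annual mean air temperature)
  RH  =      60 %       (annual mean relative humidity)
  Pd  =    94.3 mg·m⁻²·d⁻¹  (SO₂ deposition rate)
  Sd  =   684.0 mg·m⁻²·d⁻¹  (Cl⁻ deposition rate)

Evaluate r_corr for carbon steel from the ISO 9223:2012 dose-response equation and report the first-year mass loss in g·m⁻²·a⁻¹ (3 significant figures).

r_corr = 991 g·m⁻²·a⁻¹

carbon steel: T>10 °C ⇒ hinge -0.054·(17.0−10) = -0.3780
  Pd branch = 1.77·Pd^0.52·e^(0.02·RH+f) = 42.83 μm/a
  Sd branch = 0.102·Sd^0.62·e^(0.033·RH+0.04·T) = 83.48 μm/a
  sum: 42.83 + 83.48 → r_corr = 126.3 μm/a
Convert to mass loss: 126.3 μm/a × 7.85 g/cm³ = 991.5 g·m⁻²·a⁻¹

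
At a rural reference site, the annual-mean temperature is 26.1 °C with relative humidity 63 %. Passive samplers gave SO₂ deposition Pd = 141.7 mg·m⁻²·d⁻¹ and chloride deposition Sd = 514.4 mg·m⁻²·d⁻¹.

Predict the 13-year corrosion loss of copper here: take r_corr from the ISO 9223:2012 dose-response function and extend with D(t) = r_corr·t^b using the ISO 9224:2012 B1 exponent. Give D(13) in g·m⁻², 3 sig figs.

D(13) = 106 g·m⁻²

copper: T>10 °C ⇒ hinge -0.080·(26.1−10) = -1.2880
  SO₂ term: 0.0053·141.7^0.26·exp(0.059·63-1.2880) = 0.218
  Sd branch = 0.01025·Sd^0.27·e^(0.036·RH+0.049·T) = 1.919 μm/a
  r_corr = 0.218 + 1.919 = 2.137 μm/a
Long-term exponent b (ISO 9224 Table 2, B1) = 0.667
  D(13) = 2.137 × 13^0.667 = 2.137 × 5.534 = 11.83 μm
  Mass loss = 11.83 μm × 8.96 g/cm³ = 106 g·m⁻²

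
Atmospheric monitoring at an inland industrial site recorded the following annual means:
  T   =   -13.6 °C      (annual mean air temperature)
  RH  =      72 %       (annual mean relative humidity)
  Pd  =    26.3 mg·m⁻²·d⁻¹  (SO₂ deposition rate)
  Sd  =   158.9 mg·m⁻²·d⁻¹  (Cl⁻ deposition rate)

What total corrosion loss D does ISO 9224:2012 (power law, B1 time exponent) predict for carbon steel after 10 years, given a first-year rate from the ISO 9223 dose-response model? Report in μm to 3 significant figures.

D(10) = 53.2 μm

carbon steel: f(T) = +0.150·(T−10) [T≤10 °C] = -3.5400
  SO₂ term: 1.77·26.3^0.52·exp(0.02·72-3.5400) = 1.187
  Cl⁻ term: 0.102·158.9^0.62·exp(0.033·72+0.04·-13.6) = 14.75
  sum: 1.187 + 14.75 → r_corr = 15.94 μm/a
ISO 9224: D(t) = r_corr · t^b with b = 0.523 (carbon steel, B1)
  D(10) = 15.94 × 10^0.523 = 15.94 × 3.334 = 53.15 μm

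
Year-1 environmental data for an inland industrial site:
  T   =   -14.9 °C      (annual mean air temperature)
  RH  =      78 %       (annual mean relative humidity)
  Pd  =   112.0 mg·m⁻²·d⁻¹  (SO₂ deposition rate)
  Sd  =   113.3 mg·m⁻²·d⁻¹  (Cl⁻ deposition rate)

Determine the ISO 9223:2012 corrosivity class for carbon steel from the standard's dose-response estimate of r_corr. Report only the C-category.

C2

carbon steel: f(T) = +0.150·(T−10) [T≤10 °C] = -3.7350
  SO₂ term: 1.77·112.0^0.52·exp(0.02·78-3.7350) = 2.339
  Sd branch = 0.102·Sd^0.62·e^(0.033·RH+0.04·T) = 13.84 μm/a
  r_corr = 2.339 + 13.84 = 16.18 μm/a
ISO 9223 Table 2 (carbon steel): 1.3 < 16.2 ≤ 25 μm/a ⇒ C2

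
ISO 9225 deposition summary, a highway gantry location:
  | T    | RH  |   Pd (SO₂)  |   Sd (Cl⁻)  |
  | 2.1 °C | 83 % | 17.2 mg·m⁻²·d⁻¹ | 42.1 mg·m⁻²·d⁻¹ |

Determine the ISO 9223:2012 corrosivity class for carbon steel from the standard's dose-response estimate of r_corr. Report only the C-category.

C3

carbon steel: temperature factor f = +0.150·(-7.9) = -1.1850
  SO₂ term: 1.77·17.2^0.52·exp(0.02·83-1.1850) = 12.5
  Cl⁻ term: 0.102·42.1^0.62·exp(0.033·83+0.04·2.1) = 17.44
  r_corr = 12.5 + 17.44 = 29.94 μm/a
Category bounds: 25…50 μm/a bracket r_corr ⇒ C3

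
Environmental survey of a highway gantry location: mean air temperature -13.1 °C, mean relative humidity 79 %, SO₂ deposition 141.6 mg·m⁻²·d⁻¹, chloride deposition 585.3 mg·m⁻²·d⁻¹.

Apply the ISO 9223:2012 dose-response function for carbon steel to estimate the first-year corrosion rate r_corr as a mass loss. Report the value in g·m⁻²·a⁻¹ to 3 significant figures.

r_corr = 362 g·m⁻²·a⁻¹

carbon steel: f(T) = +0.150·(T−10) [T≤10 °C] = -3.4650
  Pd branch = 1.77·Pd^0.52·e^(0.02·RH+f) = 3.531 μm/a
  Sd branch = 0.102·Sd^0.62·e^(0.033·RH+0.04·T) = 42.56 μm/a
  sum: 3.531 + 42.56 → r_corr = 46.09 μm/a
Convert to mass loss: 46.09 μm/a × 7.85 g/cm³ = 361.8 g·m⁻²·a⁻¹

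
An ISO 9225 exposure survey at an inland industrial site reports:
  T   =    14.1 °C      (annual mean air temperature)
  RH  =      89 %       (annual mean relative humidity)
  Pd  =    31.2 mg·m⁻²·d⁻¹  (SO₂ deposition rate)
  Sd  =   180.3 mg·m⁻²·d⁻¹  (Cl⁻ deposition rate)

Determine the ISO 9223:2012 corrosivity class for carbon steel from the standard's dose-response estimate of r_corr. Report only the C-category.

carbon steel: T>10 °C ⇒ hinge -0.054·(14.1−10) = -0.2214
  Pd branch = 1.77·Pd^0.52·e^(0.02·RH+f) = 50.33 μm/a
  Sd branch = 0.102·Sd^0.62·e^(0.033·RH+0.04·T) = 84.68 μm/a
  r_corr = 50.33 + 84.68 = 135 μm/a
Category bounds: 80…200 μm/a bracket r_corr ⇒ C5

C5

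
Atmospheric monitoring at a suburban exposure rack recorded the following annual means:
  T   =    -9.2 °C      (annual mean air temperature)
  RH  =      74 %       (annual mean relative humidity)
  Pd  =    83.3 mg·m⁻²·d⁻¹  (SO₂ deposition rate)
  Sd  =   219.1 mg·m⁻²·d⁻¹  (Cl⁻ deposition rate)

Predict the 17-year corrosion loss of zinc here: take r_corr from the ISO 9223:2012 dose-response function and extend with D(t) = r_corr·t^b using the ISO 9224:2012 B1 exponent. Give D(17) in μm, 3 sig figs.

D(17) = 16.2 μm

zinc: temperature factor f = +0.038·(-19.2) = -0.7296
  sulphur-dioxide contribution → 1.31 μm/a
  chloride contribution → 0.3124 μm/a
  total first-year rate 1.622 μm/a
Power-law: D(17) = r_corr · 17^0.813
  D(17) = 1.622 × 17^0.813 = 1.622 × 10.01 = 16.23 μm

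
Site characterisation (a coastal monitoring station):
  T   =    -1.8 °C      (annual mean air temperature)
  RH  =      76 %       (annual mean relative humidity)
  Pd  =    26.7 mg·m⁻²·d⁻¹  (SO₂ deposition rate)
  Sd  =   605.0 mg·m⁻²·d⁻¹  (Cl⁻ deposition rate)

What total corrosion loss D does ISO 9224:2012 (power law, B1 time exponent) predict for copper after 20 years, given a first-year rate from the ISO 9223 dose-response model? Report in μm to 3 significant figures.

D(20) = 7.86 μm

copper: temperature factor f = +0.126·(-11.8) = -1.4868
  SO₂ term: 0.0053·26.7^0.26·exp(0.059·76-1.4868) = 0.2494
  Sd branch = 0.01025·Sd^0.27·e^(0.036·RH+0.049·T) = 0.8161 μm/a
  r_corr = 0.2494 + 0.8161 = 1.065 μm/a
ISO 9224: D(t) = r_corr · t^b with b = 0.667 (copper, B1)
  D(20) = 1.065 × 20^0.667 = 1.065 × 7.375 = 7.858 μm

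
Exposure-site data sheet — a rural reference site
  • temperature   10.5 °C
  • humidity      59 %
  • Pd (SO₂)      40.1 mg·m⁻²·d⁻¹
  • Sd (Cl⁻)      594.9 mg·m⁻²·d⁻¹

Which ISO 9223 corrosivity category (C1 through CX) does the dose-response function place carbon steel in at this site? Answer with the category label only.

carbon steel: temperature factor f = -0.054·(0.5) = -0.0270
  Pd branch = 1.77·Pd^0.52·e^(0.02·RH+f) = 38.23 μm/a
  Sd branch = 0.102·Sd^0.62·e^(0.033·RH+0.04·T) = 57.11 μm/a
  sum: 38.23 + 57.11 → r_corr = 95.34 μm/a
ISO 9223 Table 2 (carbon steel): 80 < 95.3 ≤ 200 μm/a ⇒ C5

C5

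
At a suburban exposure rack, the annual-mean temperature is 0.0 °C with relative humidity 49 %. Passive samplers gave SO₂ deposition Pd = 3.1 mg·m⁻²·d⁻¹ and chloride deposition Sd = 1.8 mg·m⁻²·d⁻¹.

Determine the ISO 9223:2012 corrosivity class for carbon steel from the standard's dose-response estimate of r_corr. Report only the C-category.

carbon steel: f(T) = +0.150·(T−10) [T≤10 °C] = -1.5000
  sulphur-dioxide contribution → 1.895 μm/a
  chloride contribution → 0.7398 μm/a
  ⇒ r_corr(carbon steel) = 2.635 μm/a
Category bounds: 1.3…25 μm/a bracket r_corr ⇒ C2

C2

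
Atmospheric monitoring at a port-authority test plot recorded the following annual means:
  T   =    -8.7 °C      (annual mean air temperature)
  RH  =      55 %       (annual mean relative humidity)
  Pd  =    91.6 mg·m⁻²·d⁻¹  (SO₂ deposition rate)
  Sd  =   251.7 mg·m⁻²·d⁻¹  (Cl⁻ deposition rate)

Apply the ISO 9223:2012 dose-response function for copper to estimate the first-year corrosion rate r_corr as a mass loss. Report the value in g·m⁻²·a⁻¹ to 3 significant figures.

r_corr = 2.31 g·m⁻²·a⁻¹

copper: f(T) = +0.126·(T−10) [T≤10 °C] = -2.3562
  Pd branch = 0.0053·Pd^0.26·e^(0.059·RH+f) = 0.04172 μm/a
  Sd branch = 0.01025·Sd^0.27·e^(0.036·RH+0.049·T) = 0.2156 μm/a
  sum: 0.04172 + 0.2156 → r_corr = 0.2574 μm/a
Convert to mass loss: 0.2574 μm/a × 8.96 g/cm³ = 2.306 g·m⁻²·a⁻¹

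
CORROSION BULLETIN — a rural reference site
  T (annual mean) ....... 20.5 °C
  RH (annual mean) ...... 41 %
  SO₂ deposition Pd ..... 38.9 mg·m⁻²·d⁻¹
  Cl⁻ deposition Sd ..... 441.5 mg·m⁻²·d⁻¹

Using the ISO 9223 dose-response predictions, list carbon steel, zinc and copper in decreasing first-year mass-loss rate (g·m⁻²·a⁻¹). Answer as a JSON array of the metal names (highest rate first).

carbon steel: f(T) = -0.054·(T−10) [T>10 °C] = -0.5670
  sulphur-dioxide contribution → 15.3 μm/a
  chloride contribution → 39.1 μm/a
  ⇒ r_corr(carbon steel) = 54.4 μm/a
  mass loss = 54.4 μm/a × 7.85 g/cm³ = 427 g·m⁻²·a⁻¹
zinc: T>10 °C ⇒ hinge -0.071·(20.5−10) = -0.7455
  sulphur-dioxide contribution → 0.2021 μm/a
  chloride contribution → 4.465 μm/a
  total first-year rate 4.667 μm/a
  mass loss = 4.667 μm/a × 7.14 g/cm³ = 33.33 g·m⁻²·a⁻¹
copper: f(T) = -0.080·(T−10) [T>10 °C] = -0.8400
  sulphur-dioxide contribution → 0.06659 μm/a
  chloride contribution → 0.634 μm/a
  ⇒ r_corr(copper) = 0.7006 μm/a
  mass loss = 0.7006 μm/a × 8.96 g/cm³ = 6.278 g·m⁻²·a⁻¹
Ordering by g·m⁻²·a⁻¹: carbon steel (427) > zinc (33.3) > copper (6.28)

["carbon steel", "zinc", "copper"]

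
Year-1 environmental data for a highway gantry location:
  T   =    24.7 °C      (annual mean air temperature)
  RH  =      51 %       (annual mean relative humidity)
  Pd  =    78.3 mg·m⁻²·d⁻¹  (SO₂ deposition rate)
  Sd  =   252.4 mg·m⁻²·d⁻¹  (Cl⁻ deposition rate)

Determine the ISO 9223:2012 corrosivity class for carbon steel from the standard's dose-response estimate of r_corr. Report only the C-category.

carbon steel: temperature factor f = -0.054·(14.7) = -0.7938
  sulphur-dioxide contribution → 21.43 μm/a
  chloride contribution → 45.49 μm/a
  ⇒ r_corr(carbon steel) = 66.92 μm/a
Category bounds: 50…80 μm/a bracket r_corr ⇒ C4

C4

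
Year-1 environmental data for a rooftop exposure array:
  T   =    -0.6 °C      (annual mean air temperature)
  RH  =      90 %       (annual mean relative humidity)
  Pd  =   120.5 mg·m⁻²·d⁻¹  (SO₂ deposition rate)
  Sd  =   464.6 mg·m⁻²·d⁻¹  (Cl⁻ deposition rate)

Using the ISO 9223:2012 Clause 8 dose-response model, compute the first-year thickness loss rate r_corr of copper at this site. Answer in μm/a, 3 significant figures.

r_corr = 2.31 μm/a

copper: temperature factor f = +0.126·(-10.6) = -1.3356
  SO₂ term: 0.0053·120.5^0.26·exp(0.059·90-1.3356) = 0.9804
  Sd branch = 0.01025·Sd^0.27·e^(0.036·RH+0.049·T) = 1.334 μm/a
  r_corr = 0.9804 + 1.334 = 2.314 μm/a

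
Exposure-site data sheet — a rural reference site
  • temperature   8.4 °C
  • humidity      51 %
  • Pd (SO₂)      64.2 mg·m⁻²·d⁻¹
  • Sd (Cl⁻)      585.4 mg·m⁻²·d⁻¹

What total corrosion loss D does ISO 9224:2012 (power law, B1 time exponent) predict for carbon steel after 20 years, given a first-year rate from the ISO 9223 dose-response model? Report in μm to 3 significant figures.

D(20) = 352 μm

carbon steel: temperature factor f = +0.150·(-1.6) = -0.2400
  SO₂ term: 1.77·64.2^0.52·exp(0.02·51-0.2400) = 33.62
  Sd branch = 0.102·Sd^0.62·e^(0.033·RH+0.04·T) = 39.93 μm/a
  r_corr = 33.62 + 39.93 = 73.55 μm/a
Power-law: D(20) = r_corr · 20^0.523
  D(20) = 73.55 × 20^0.523 = 73.55 × 4.791 = 352.4 μm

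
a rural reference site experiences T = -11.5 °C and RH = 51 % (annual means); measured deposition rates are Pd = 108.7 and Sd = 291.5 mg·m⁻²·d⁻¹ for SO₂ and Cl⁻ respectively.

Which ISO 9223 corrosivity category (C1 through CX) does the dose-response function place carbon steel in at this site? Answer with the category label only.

C2

carbon steel: f(T) = +0.150·(T−10) [T≤10 °C] = -3.2250
  Pd branch = 1.77·Pd^0.52·e^(0.02·RH+f) = 2.235 μm/a
  Sd branch = 0.102·Sd^0.62·e^(0.033·RH+0.04·T) = 11.69 μm/a
  r_corr = 2.235 + 11.69 = 13.92 μm/a
Category bounds: 1.3…25 μm/a bracket r_corr ⇒ C2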